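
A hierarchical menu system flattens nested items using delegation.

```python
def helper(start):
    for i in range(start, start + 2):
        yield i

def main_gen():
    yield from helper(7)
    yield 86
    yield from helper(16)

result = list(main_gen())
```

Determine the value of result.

Step 1: main_gen() delegates to helper(7):
  yield 7
  yield 8
Step 2: yield 86
Step 3: Delegates to helper(16):
  yield 16
  yield 17
Therefore result = [7, 8, 86, 16, 17].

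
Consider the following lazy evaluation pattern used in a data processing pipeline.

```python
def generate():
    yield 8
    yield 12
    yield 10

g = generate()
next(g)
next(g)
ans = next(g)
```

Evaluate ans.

Step 1: generate() creates a generator.
Step 2: next(g) yields 8 (consumed and discarded).
Step 3: next(g) yields 12 (consumed and discarded).
Step 4: next(g) yields 10, assigned to ans.
Therefore ans = 10.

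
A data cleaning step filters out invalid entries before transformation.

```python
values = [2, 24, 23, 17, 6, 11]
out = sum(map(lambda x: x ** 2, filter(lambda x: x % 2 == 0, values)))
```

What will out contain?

Step 1: Filter even numbers from [2, 24, 23, 17, 6, 11]: [2, 24, 6]
Step 2: Square each: [4, 576, 36]
Step 3: Sum = 616.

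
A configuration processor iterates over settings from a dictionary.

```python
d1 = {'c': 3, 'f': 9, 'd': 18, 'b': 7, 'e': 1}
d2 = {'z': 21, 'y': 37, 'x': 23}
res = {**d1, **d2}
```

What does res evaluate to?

Step 1: Merge d1 and d2 (d2 values override on key conflicts).
Step 2: d1 has keys ['c', 'f', 'd', 'b', 'e'], d2 has keys ['z', 'y', 'x'].
Therefore res = {'c': 3, 'f': 9, 'd': 18, 'b': 7, 'e': 1, 'z': 21, 'y': 37, 'x': 23}.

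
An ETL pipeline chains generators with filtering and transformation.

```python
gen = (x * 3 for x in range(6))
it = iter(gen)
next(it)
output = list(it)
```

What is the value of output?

Step 1: Generator produces [0, 3, 6, 9, 12, 15].
Step 2: next(it) consumes first element (0).
Step 3: list(it) collects remaining: [3, 6, 9, 12, 15].
Therefore output = [3, 6, 9, 12, 15].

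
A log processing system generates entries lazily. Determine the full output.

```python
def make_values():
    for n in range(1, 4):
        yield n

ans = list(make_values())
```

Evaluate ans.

Step 1: The generator yields each value from range(1, 4).
Step 2: list() consumes all yields: [1, 2, 3].
Therefore ans = [1, 2, 3].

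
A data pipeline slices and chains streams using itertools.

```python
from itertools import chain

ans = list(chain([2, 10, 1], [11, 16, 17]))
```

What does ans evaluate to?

Step 1: chain() concatenates iterables: [2, 10, 1] + [11, 16, 17].
Therefore ans = [2, 10, 1, 11, 16, 17].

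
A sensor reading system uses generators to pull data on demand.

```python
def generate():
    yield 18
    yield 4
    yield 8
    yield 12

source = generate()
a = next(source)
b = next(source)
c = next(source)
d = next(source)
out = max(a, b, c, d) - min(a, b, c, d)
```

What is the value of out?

Step 1: Create generator and consume all values:
  a = next(source) = 18
  b = next(source) = 4
  c = next(source) = 8
  d = next(source) = 12
Step 2: max = 18, min = 4, out = 18 - 4 = 14.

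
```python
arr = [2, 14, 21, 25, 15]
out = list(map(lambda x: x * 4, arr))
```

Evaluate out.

Step 1: Apply lambda x: x * 4 to each element:
  2 -> 8
  14 -> 56
  21 -> 84
  25 -> 100
  15 -> 60
Therefore out = [8, 56, 84, 100, 60].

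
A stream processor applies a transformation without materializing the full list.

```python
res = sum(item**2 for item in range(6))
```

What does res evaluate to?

Step 1: Compute item**2 for each item in range(6):
  item=0: 0**2 = 0
  item=1: 1**2 = 1
  item=2: 2**2 = 4
  item=3: 3**2 = 9
  item=4: 4**2 = 16
  item=5: 5**2 = 25
Step 2: sum = 0 + 1 + 4 + 9 + 16 + 25 = 55.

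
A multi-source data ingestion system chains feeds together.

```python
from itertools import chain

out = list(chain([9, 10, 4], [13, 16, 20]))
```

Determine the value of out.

Step 1: chain() concatenates iterables: [9, 10, 4] + [13, 16, 20].
Therefore out = [9, 10, 4, 13, 16, 20].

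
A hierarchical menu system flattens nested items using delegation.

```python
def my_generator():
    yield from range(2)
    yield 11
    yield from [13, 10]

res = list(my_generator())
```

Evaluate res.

Step 1: Trace yields in order:
  yield 0
  yield 1
  yield 11
  yield 13
  yield 10
Therefore res = [0, 1, 11, 13, 10].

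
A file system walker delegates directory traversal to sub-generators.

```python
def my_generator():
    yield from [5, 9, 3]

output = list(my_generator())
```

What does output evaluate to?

Step 1: yield from delegates to the iterable, yielding each element.
Step 2: Collected values: [5, 9, 3].
Therefore output = [5, 9, 3].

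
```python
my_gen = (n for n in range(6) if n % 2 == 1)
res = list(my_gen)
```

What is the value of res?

Step 1: Filter range(6) keeping only odd values:
  n=0: even, excluded
  n=1: odd, included
  n=2: even, excluded
  n=3: odd, included
  n=4: even, excluded
  n=5: odd, included
Therefore res = [1, 3, 5].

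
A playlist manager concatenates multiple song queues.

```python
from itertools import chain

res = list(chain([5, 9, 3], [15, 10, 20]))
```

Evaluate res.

Step 1: chain() concatenates iterables: [5, 9, 3] + [15, 10, 20].
Therefore res = [5, 9, 3, 15, 10, 20].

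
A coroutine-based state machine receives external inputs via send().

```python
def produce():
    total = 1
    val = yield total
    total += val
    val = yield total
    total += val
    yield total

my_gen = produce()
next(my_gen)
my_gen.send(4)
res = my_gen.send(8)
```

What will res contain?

Step 1: next() -> yield total=1.
Step 2: send(4) -> val=4, total = 1+4 = 5, yield 5.
Step 3: send(8) -> val=8, total = 5+8 = 13, yield 13.
Therefore res = 13.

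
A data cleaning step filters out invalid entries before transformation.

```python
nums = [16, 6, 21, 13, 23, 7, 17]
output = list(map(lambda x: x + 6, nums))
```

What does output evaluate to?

Step 1: Apply lambda x: x + 6 to each element:
  16 -> 22
  6 -> 12
  21 -> 27
  13 -> 19
  23 -> 29
  7 -> 13
  17 -> 23
Therefore output = [22, 12, 27, 19, 29, 13, 23].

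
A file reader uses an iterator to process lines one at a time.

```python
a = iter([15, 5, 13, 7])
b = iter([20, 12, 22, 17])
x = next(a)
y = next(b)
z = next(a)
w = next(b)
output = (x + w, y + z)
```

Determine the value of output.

Step 1: a iterates [15, 5, 13, 7], b iterates [20, 12, 22, 17].
Step 2: x = next(a) = 15, y = next(b) = 20.
Step 3: z = next(a) = 5, w = next(b) = 12.
Step 4: output = (15 + 12, 20 + 5) = (27, 25).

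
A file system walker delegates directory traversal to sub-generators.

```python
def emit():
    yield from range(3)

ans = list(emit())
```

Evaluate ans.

Step 1: yield from delegates to the iterable, yielding each element.
Step 2: Collected values: [0, 1, 2].
Therefore ans = [0, 1, 2].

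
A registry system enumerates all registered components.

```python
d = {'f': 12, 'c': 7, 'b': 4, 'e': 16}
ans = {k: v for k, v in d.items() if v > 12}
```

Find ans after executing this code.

Step 1: Filter items where value > 12:
  'f': 12 <= 12: removed
  'c': 7 <= 12: removed
  'b': 4 <= 12: removed
  'e': 16 > 12: kept
Therefore ans = {'e': 16}.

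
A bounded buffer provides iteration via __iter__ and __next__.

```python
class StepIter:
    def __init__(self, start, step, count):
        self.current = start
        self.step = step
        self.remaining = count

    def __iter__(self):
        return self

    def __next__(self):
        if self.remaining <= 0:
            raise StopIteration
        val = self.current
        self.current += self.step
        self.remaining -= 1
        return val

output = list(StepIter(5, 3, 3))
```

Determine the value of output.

Step 1: StepIter starts at 5, increments by 3, for 3 steps:
  Yield 5, then current += 3
  Yield 8, then current += 3
  Yield 11, then current += 3
Therefore output = [5, 8, 11].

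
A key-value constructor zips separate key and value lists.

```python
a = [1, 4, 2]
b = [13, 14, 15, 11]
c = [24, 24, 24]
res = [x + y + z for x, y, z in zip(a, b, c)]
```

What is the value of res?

Step 1: zip three lists (truncates to shortest, len=3):
  1 + 13 + 24 = 38
  4 + 14 + 24 = 42
  2 + 15 + 24 = 41
Therefore res = [38, 42, 41].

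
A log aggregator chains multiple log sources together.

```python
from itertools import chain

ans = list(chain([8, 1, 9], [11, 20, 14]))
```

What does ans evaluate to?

Step 1: chain() concatenates iterables: [8, 1, 9] + [11, 20, 14].
Therefore ans = [8, 1, 9, 11, 20, 14].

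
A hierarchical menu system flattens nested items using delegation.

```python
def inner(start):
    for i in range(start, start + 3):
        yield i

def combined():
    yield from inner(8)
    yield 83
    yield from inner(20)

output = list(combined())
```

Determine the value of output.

Step 1: combined() delegates to inner(8):
  yield 8
  yield 9
  yield 10
Step 2: yield 83
Step 3: Delegates to inner(20):
  yield 20
  yield 21
  yield 22
Therefore output = [8, 9, 10, 83, 20, 21, 22].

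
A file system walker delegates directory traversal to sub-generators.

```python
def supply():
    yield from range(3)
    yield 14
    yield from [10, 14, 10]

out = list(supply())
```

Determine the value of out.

Step 1: Trace yields in order:
  yield 0
  yield 1
  yield 2
  yield 14
  yield 10
  yield 14
  yield 10
Therefore out = [0, 1, 2, 14, 10, 14, 10].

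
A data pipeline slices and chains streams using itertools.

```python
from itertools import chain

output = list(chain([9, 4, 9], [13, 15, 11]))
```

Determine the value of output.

Step 1: chain() concatenates iterables: [9, 4, 9] + [13, 15, 11].
Therefore output = [9, 4, 9, 13, 15, 11].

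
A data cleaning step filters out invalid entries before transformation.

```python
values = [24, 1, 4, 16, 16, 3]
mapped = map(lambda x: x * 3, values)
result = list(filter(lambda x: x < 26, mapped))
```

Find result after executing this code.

Step 1: Map x * 3:
  24 -> 72
  1 -> 3
  4 -> 12
  16 -> 48
  16 -> 48
  3 -> 9
Step 2: Filter for < 26:
  72: removed
  3: kept
  12: kept
  48: removed
  48: removed
  9: kept
Therefore result = [3, 12, 9].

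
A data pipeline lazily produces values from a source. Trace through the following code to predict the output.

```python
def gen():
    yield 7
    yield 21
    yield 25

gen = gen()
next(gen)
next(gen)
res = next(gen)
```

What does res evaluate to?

Step 1: gen() creates a generator.
Step 2: next(gen) yields 7 (consumed and discarded).
Step 3: next(gen) yields 21 (consumed and discarded).
Step 4: next(gen) yields 25, assigned to res.
Therefore res = 25.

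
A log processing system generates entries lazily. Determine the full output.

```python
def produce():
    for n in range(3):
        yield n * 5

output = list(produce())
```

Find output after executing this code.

Step 1: For each n in range(3), yield n * 5:
  n=0: yield 0 * 5 = 0
  n=1: yield 1 * 5 = 5
  n=2: yield 2 * 5 = 10
Therefore output = [0, 5, 10].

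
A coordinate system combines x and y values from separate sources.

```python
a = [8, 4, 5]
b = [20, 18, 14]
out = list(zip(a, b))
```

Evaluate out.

Step 1: zip pairs elements at same index:
  Index 0: (8, 20)
  Index 1: (4, 18)
  Index 2: (5, 14)
Therefore out = [(8, 20), (4, 18), (5, 14)].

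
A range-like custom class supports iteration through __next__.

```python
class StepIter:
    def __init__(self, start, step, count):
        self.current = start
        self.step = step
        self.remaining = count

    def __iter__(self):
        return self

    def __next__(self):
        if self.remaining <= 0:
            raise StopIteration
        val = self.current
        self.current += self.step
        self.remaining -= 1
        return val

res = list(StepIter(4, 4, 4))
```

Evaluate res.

Step 1: StepIter starts at 4, increments by 4, for 4 steps:
  Yield 4, then current += 4
  Yield 8, then current += 4
  Yield 12, then current += 4
  Yield 16, then current += 4
Therefore res = [4, 8, 12, 16].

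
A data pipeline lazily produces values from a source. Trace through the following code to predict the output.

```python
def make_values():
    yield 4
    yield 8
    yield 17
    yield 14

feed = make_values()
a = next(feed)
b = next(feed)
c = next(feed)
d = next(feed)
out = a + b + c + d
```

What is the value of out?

Step 1: Create generator and consume all values:
  a = next(feed) = 4
  b = next(feed) = 8
  c = next(feed) = 17
  d = next(feed) = 14
Step 2: out = 4 + 8 + 17 + 14 = 43.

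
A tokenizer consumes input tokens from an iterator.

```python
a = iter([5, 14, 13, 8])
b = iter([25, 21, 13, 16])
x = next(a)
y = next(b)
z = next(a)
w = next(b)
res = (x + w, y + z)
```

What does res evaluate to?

Step 1: a iterates [5, 14, 13, 8], b iterates [25, 21, 13, 16].
Step 2: x = next(a) = 5, y = next(b) = 25.
Step 3: z = next(a) = 14, w = next(b) = 21.
Step 4: res = (5 + 21, 25 + 14) = (26, 39).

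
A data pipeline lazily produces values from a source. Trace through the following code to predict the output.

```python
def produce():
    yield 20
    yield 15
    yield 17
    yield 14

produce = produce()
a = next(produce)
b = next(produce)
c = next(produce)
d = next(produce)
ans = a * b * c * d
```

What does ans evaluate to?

Step 1: Create generator and consume all values:
  a = next(produce) = 20
  b = next(produce) = 15
  c = next(produce) = 17
  d = next(produce) = 14
Step 2: ans = 20 * 15 * 17 * 14 = 71400.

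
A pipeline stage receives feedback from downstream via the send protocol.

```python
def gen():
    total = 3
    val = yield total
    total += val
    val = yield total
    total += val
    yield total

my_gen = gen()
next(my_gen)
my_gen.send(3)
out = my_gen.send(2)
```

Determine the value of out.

Step 1: next() -> yield total=3.
Step 2: send(3) -> val=3, total = 3+3 = 6, yield 6.
Step 3: send(2) -> val=2, total = 6+2 = 8, yield 8.
Therefore out = 8.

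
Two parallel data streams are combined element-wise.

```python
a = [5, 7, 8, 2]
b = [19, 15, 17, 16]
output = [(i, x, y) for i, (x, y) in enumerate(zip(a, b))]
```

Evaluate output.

Step 1: enumerate(zip(a, b)) gives index with paired elements:
  i=0: (5, 19)
  i=1: (7, 15)
  i=2: (8, 17)
  i=3: (2, 16)
Therefore output = [(0, 5, 19), (1, 7, 15), (2, 8, 17), (3, 2, 16)].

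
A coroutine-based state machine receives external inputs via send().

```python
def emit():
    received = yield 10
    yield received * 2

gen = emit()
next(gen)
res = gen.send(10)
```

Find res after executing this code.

Step 1: next(gen) advances to first yield, producing 10.
Step 2: send(10) resumes, received = 10.
Step 3: yield received * 2 = 10 * 2 = 20.
Therefore res = 20.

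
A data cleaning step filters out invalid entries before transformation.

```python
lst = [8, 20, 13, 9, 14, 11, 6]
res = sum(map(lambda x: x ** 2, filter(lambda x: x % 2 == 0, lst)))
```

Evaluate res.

Step 1: Filter even numbers from [8, 20, 13, 9, 14, 11, 6]: [8, 20, 14, 6]
Step 2: Square each: [64, 400, 196, 36]
Step 3: Sum = 696.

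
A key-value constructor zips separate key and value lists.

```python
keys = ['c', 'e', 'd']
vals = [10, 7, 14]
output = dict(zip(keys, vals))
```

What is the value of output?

Step 1: zip pairs keys with values:
  'c' -> 10
  'e' -> 7
  'd' -> 14
Therefore output = {'c': 10, 'e': 7, 'd': 14}.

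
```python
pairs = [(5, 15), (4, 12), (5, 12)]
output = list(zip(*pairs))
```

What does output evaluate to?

Step 1: zip(*pairs) transposes: unzips [(5, 15), (4, 12), (5, 12)] into separate sequences.
Step 2: First elements: (5, 4, 5), second elements: (15, 12, 12).
Therefore output = [(5, 4, 5), (15, 12, 12)].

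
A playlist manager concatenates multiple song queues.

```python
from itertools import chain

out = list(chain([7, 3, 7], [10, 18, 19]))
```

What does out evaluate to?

Step 1: chain() concatenates iterables: [7, 3, 7] + [10, 18, 19].
Therefore out = [7, 3, 7, 10, 18, 19].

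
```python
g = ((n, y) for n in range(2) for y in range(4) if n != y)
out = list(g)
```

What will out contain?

Step 1: Nested generator over range(2) x range(4) where n != y:
  (0, 0): excluded (n == y)
  (0, 1): included
  (0, 2): included
  (0, 3): included
  (1, 0): included
  (1, 1): excluded (n == y)
  (1, 2): included
  (1, 3): included
Therefore out = [(0, 1), (0, 2), (0, 3), (1, 0), (1, 2), (1, 3)].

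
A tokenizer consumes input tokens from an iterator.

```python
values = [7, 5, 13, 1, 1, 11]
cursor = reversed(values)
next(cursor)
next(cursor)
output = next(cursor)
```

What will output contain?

Step 1: reversed([7, 5, 13, 1, 1, 11]) gives iterator: [11, 1, 1, 13, 5, 7].
Step 2: First next() = 11, second next() = 1.
Step 3: Third next() = 1.
Therefore output = 1.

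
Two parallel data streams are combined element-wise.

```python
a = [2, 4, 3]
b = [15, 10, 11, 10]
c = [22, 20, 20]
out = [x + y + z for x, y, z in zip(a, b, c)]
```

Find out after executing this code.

Step 1: zip three lists (truncates to shortest, len=3):
  2 + 15 + 22 = 39
  4 + 10 + 20 = 34
  3 + 11 + 20 = 34
Therefore out = [39, 34, 34].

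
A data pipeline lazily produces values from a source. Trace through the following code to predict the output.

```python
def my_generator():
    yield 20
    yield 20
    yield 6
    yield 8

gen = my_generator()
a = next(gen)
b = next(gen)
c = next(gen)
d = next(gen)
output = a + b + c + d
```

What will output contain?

Step 1: Create generator and consume all values:
  a = next(gen) = 20
  b = next(gen) = 20
  c = next(gen) = 6
  d = next(gen) = 8
Step 2: output = 20 + 20 + 6 + 8 = 54.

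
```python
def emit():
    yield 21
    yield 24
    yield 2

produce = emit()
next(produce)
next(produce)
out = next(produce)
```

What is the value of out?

Step 1: emit() creates a generator.
Step 2: next(produce) yields 21 (consumed and discarded).
Step 3: next(produce) yields 24 (consumed and discarded).
Step 4: next(produce) yields 2, assigned to out.
Therefore out = 2.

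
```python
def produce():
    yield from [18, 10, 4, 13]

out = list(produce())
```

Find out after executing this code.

Step 1: yield from delegates to the iterable, yielding each element.
Step 2: Collected values: [18, 10, 4, 13].
Therefore out = [18, 10, 4, 13].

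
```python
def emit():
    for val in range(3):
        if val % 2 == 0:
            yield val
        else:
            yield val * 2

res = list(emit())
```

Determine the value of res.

Step 1: For each val in range(3), yield val if even, else val*2:
  val=0 (even): yield 0
  val=1 (odd): yield 1*2 = 2
  val=2 (even): yield 2
Therefore res = [0, 2, 2].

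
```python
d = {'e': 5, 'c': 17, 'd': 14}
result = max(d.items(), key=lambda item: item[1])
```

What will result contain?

Step 1: Find item with maximum value:
  ('e', 5)
  ('c', 17)
  ('d', 14)
Step 2: Maximum value is 17 at key 'c'.
Therefore result = ('c', 17).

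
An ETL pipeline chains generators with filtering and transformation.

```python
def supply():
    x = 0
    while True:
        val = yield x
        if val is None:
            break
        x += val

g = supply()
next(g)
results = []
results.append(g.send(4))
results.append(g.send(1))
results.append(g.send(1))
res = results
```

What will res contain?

Step 1: next(g) -> yield 0.
Step 2: send(4) -> x = 4, yield 4.
Step 3: send(1) -> x = 5, yield 5.
Step 4: send(1) -> x = 6, yield 6.
Therefore res = [4, 5, 6].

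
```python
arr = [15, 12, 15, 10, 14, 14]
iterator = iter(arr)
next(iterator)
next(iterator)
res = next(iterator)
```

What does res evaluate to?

Step 1: Create iterator over [15, 12, 15, 10, 14, 14].
Step 2: next() consumes 15.
Step 3: next() consumes 12.
Step 4: next() returns 15.
Therefore res = 15.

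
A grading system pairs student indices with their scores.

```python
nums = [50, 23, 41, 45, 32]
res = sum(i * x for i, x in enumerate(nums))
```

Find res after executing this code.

Step 1: Compute i * x for each (i, x) in enumerate([50, 23, 41, 45, 32]):
  i=0, x=50: 0*50 = 0
  i=1, x=23: 1*23 = 23
  i=2, x=41: 2*41 = 82
  i=3, x=45: 3*45 = 135
  i=4, x=32: 4*32 = 128
Step 2: sum = 0 + 23 + 82 + 135 + 128 = 368.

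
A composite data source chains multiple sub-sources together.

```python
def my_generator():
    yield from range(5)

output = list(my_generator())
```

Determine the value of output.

Step 1: yield from delegates to the iterable, yielding each element.
Step 2: Collected values: [0, 1, 2, 3, 4].
Therefore output = [0, 1, 2, 3, 4].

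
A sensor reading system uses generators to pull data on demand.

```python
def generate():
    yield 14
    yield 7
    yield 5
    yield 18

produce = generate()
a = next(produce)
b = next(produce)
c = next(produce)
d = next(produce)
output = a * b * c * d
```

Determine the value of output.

Step 1: Create generator and consume all values:
  a = next(produce) = 14
  b = next(produce) = 7
  c = next(produce) = 5
  d = next(produce) = 18
Step 2: output = 14 * 7 * 5 * 18 = 8820.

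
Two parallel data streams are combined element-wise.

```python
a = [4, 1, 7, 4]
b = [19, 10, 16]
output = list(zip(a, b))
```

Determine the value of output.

Step 1: zip stops at shortest (len(a)=4, len(b)=3):
  Index 0: (4, 19)
  Index 1: (1, 10)
  Index 2: (7, 16)
Step 2: Last element of a (4) has no pair, dropped.
Therefore output = [(4, 19), (1, 10), (7, 16)].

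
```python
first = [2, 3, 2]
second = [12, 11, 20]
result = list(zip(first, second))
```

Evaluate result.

Step 1: zip pairs elements at same index:
  Index 0: (2, 12)
  Index 1: (3, 11)
  Index 2: (2, 20)
Therefore result = [(2, 12), (3, 11), (2, 20)].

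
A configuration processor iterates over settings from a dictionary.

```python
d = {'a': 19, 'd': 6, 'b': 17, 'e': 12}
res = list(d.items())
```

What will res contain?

Step 1: d.items() returns (key, value) pairs in insertion order.
Therefore res = [('a', 19), ('d', 6), ('b', 17), ('e', 12)].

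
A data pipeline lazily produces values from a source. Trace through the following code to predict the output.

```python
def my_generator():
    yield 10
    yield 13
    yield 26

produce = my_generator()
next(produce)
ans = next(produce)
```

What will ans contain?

Step 1: my_generator() creates a generator.
Step 2: next(produce) yields 10 (consumed and discarded).
Step 3: next(produce) yields 13, assigned to ans.
Therefore ans = 13.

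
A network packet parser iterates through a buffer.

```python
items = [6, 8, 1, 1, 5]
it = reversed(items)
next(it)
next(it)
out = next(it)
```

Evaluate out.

Step 1: reversed([6, 8, 1, 1, 5]) gives iterator: [5, 1, 1, 8, 6].
Step 2: First next() = 5, second next() = 1.
Step 3: Third next() = 1.
Therefore out = 1.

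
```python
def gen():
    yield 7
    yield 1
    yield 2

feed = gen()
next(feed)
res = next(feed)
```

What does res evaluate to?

Step 1: gen() creates a generator.
Step 2: next(feed) yields 7 (consumed and discarded).
Step 3: next(feed) yields 1, assigned to res.
Therefore res = 1.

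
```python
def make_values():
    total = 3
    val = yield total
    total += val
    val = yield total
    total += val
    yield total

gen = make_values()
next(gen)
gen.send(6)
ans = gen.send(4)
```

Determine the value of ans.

Step 1: next() -> yield total=3.
Step 2: send(6) -> val=6, total = 3+6 = 9, yield 9.
Step 3: send(4) -> val=4, total = 9+4 = 13, yield 13.
Therefore ans = 13.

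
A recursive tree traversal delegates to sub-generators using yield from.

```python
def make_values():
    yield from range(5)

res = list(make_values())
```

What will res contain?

Step 1: yield from delegates to the iterable, yielding each element.
Step 2: Collected values: [0, 1, 2, 3, 4].
Therefore res = [0, 1, 2, 3, 4].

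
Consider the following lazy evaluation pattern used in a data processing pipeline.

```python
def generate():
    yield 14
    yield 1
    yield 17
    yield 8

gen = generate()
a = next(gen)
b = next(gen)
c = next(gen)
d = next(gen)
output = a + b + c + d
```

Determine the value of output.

Step 1: Create generator and consume all values:
  a = next(gen) = 14
  b = next(gen) = 1
  c = next(gen) = 17
  d = next(gen) = 8
Step 2: output = 14 + 1 + 17 + 8 = 40.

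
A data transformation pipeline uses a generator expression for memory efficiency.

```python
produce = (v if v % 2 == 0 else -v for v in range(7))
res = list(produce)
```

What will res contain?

Step 1: For each v in range(7), yield v if even, else -v:
  v=0: even, yield 0
  v=1: odd, yield -1
  v=2: even, yield 2
  v=3: odd, yield -3
  v=4: even, yield 4
  v=5: odd, yield -5
  v=6: even, yield 6
Therefore res = [0, -1, 2, -3, 4, -5, 6].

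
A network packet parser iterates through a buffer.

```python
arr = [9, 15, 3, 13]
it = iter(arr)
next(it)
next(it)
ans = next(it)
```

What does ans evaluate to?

Step 1: Create iterator over [9, 15, 3, 13].
Step 2: next() consumes 9.
Step 3: next() consumes 15.
Step 4: next() returns 3.
Therefore ans = 3.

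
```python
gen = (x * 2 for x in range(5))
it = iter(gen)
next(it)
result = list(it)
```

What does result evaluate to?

Step 1: Generator produces [0, 2, 4, 6, 8].
Step 2: next(it) consumes first element (0).
Step 3: list(it) collects remaining: [2, 4, 6, 8].
Therefore result = [2, 4, 6, 8].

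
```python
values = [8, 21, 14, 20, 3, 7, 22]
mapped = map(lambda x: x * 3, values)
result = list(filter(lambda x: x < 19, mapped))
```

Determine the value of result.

Step 1: Map x * 3:
  8 -> 24
  21 -> 63
  14 -> 42
  20 -> 60
  3 -> 9
  7 -> 21
  22 -> 66
Step 2: Filter for < 19:
  24: removed
  63: removed
  42: removed
  60: removed
  9: kept
  21: removed
  66: removed
Therefore result = [9].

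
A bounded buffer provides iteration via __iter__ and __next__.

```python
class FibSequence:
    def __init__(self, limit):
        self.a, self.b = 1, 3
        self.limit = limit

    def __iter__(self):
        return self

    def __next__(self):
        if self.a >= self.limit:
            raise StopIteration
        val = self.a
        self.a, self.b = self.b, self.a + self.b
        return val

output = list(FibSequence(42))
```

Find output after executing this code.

Step 1: Fibonacci-like sequence (a=1, b=3) until >= 42:
  Yield 1, then a,b = 3,4
  Yield 3, then a,b = 4,7
  Yield 4, then a,b = 7,11
  Yield 7, then a,b = 11,18
  Yield 11, then a,b = 18,29
  Yield 18, then a,b = 29,47
  Yield 29, then a,b = 47,76
Step 2: 47 >= 42, stop.
Therefore output = [1, 3, 4, 7, 11, 18, 29].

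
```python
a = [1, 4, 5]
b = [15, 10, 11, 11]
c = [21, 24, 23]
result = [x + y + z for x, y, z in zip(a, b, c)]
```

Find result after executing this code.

Step 1: zip three lists (truncates to shortest, len=3):
  1 + 15 + 21 = 37
  4 + 10 + 24 = 38
  5 + 11 + 23 = 39
Therefore result = [37, 38, 39].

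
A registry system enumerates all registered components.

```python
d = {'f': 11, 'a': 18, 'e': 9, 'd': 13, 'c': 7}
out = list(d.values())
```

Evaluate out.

Step 1: d.values() returns the dictionary values in insertion order.
Therefore out = [11, 18, 9, 13, 7].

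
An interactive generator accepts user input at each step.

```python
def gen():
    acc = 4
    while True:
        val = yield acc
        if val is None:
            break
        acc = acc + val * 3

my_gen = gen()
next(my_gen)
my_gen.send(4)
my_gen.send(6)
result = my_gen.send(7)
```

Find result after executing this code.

Step 1: next() -> yield acc=4.
Step 2: send(4) -> val=4, acc = 4 + 4*3 = 16, yield 16.
Step 3: send(6) -> val=6, acc = 16 + 6*3 = 34, yield 34.
Step 4: send(7) -> val=7, acc = 34 + 7*3 = 55, yield 55.
Therefore result = 55.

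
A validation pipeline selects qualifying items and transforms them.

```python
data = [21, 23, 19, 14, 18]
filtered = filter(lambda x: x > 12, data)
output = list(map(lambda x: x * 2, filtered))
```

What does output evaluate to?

Step 1: Filter data for elements > 12:
  21: kept
  23: kept
  19: kept
  14: kept
  18: kept
Step 2: Map x * 2 on filtered [21, 23, 19, 14, 18]:
  21 -> 42
  23 -> 46
  19 -> 38
  14 -> 28
  18 -> 36
Therefore output = [42, 46, 38, 28, 36].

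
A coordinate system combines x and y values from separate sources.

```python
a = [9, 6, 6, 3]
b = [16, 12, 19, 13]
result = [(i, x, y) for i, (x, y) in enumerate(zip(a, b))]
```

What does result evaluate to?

Step 1: enumerate(zip(a, b)) gives index with paired elements:
  i=0: (9, 16)
  i=1: (6, 12)
  i=2: (6, 19)
  i=3: (3, 13)
Therefore result = [(0, 9, 16), (1, 6, 12), (2, 6, 19), (3, 3, 13)].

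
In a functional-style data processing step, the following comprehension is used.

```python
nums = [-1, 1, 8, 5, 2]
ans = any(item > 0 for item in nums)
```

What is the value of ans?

Step 1: Check item > 0 for each element in [-1, 1, 8, 5, 2]:
  -1 > 0: False
  1 > 0: True
  8 > 0: True
  5 > 0: True
  2 > 0: True
Step 2: any() returns True.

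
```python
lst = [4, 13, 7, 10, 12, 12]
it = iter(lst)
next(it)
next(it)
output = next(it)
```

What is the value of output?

Step 1: Create iterator over [4, 13, 7, 10, 12, 12].
Step 2: next() consumes 4.
Step 3: next() consumes 13.
Step 4: next() returns 7.
Therefore output = 7.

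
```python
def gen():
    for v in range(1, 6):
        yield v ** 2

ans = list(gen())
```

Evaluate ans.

Step 1: For each v in range(1, 6), yield v**2:
  v=1: yield 1**2 = 1
  v=2: yield 2**2 = 4
  v=3: yield 3**2 = 9
  v=4: yield 4**2 = 16
  v=5: yield 5**2 = 25
Therefore ans = [1, 4, 9, 16, 25].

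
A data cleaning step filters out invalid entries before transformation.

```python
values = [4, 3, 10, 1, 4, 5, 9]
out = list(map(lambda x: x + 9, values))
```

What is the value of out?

Step 1: Apply lambda x: x + 9 to each element:
  4 -> 13
  3 -> 12
  10 -> 19
  1 -> 10
  4 -> 13
  5 -> 14
  9 -> 18
Therefore out = [13, 12, 19, 10, 13, 14, 18].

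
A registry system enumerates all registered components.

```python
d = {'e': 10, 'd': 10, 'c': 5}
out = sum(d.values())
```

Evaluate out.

Step 1: d.values() = [10, 10, 5].
Step 2: sum = 25.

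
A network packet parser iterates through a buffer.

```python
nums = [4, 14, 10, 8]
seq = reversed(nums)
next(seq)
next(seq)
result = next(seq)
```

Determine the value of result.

Step 1: reversed([4, 14, 10, 8]) gives iterator: [8, 10, 14, 4].
Step 2: First next() = 8, second next() = 10.
Step 3: Third next() = 14.
Therefore result = 14.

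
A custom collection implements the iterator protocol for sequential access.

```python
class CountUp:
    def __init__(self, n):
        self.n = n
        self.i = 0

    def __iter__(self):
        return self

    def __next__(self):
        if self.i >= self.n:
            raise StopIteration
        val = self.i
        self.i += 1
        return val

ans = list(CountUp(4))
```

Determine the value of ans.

Step 1: CountUp(4) creates an iterator counting 0 to 3.
Step 2: list() consumes all values: [0, 1, 2, 3].
Therefore ans = [0, 1, 2, 3].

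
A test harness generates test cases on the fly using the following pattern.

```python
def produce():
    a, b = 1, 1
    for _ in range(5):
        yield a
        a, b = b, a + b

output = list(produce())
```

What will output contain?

Step 1: Fibonacci-like sequence starting with a=1, b=1:
  Iteration 1: yield a=1, then a,b = 1,2
  Iteration 2: yield a=1, then a,b = 2,3
  Iteration 3: yield a=2, then a,b = 3,5
  Iteration 4: yield a=3, then a,b = 5,8
  Iteration 5: yield a=5, then a,b = 8,13
Therefore output = [1, 1, 2, 3, 5].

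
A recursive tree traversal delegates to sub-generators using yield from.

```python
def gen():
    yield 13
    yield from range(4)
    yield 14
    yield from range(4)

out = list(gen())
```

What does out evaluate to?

Step 1: Trace yields in order:
  yield 13
  yield 0
  yield 1
  yield 2
  yield 3
  yield 14
  yield 0
  yield 1
  yield 2
  yield 3
Therefore out = [13, 0, 1, 2, 3, 14, 0, 1, 2, 3].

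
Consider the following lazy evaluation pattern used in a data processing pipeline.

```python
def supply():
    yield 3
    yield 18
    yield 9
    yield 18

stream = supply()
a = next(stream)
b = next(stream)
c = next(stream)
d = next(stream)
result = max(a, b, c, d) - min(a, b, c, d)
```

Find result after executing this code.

Step 1: Create generator and consume all values:
  a = next(stream) = 3
  b = next(stream) = 18
  c = next(stream) = 9
  d = next(stream) = 18
Step 2: max = 18, min = 3, result = 18 - 3 = 15.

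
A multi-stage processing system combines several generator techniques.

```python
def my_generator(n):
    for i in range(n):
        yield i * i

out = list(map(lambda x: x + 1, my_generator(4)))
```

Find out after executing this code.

Step 1: my_generator(4) yields squares: [0, 1, 4, 9].
Step 2: map adds 1 to each: [1, 2, 5, 10].
Therefore out = [1, 2, 5, 10].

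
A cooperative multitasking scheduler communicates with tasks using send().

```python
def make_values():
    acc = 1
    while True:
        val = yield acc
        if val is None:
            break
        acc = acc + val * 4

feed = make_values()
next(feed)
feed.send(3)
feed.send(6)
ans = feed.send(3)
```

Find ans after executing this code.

Step 1: next() -> yield acc=1.
Step 2: send(3) -> val=3, acc = 1 + 3*4 = 13, yield 13.
Step 3: send(6) -> val=6, acc = 13 + 6*4 = 37, yield 37.
Step 4: send(3) -> val=3, acc = 37 + 3*4 = 49, yield 49.
Therefore ans = 49.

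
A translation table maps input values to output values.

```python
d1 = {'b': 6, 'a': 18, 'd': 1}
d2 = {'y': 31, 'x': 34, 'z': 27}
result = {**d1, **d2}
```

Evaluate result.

Step 1: Merge d1 and d2 (d2 values override on key conflicts).
Step 2: d1 has keys ['b', 'a', 'd'], d2 has keys ['y', 'x', 'z'].
Therefore result = {'b': 6, 'a': 18, 'd': 1, 'y': 31, 'x': 34, 'z': 27}.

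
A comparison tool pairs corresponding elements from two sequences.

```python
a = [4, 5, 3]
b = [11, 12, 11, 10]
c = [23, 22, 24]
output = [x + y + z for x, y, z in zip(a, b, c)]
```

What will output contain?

Step 1: zip three lists (truncates to shortest, len=3):
  4 + 11 + 23 = 38
  5 + 12 + 22 = 39
  3 + 11 + 24 = 38
Therefore output = [38, 39, 38].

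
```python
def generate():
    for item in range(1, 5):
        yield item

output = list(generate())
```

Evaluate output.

Step 1: The generator yields each value from range(1, 5).
Step 2: list() consumes all yields: [1, 2, 3, 4].
Therefore output = [1, 2, 3, 4].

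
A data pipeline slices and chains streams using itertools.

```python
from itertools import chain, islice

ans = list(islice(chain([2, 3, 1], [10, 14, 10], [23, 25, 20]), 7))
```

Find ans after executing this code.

Step 1: chain([2, 3, 1], [10, 14, 10], [23, 25, 20]) = [2, 3, 1, 10, 14, 10, 23, 25, 20].
Step 2: islice takes first 7 elements: [2, 3, 1, 10, 14, 10, 23].
Therefore ans = [2, 3, 1, 10, 14, 10, 23].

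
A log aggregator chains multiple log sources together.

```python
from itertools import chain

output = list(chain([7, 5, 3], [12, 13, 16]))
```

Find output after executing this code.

Step 1: chain() concatenates iterables: [7, 5, 3] + [12, 13, 16].
Therefore output = [7, 5, 3, 12, 13, 16].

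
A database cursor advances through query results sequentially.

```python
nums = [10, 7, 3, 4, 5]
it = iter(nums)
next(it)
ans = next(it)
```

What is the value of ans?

Step 1: Create iterator over [10, 7, 3, 4, 5].
Step 2: next() consumes 10.
Step 3: next() returns 7.
Therefore ans = 7.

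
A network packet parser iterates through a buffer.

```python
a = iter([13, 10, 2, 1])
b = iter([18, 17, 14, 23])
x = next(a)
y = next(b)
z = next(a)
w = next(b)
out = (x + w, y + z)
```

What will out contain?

Step 1: a iterates [13, 10, 2, 1], b iterates [18, 17, 14, 23].
Step 2: x = next(a) = 13, y = next(b) = 18.
Step 3: z = next(a) = 10, w = next(b) = 17.
Step 4: out = (13 + 17, 18 + 10) = (30, 28).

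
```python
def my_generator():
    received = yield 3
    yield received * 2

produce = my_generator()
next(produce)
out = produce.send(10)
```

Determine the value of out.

Step 1: next(produce) advances to first yield, producing 3.
Step 2: send(10) resumes, received = 10.
Step 3: yield received * 2 = 10 * 2 = 20.
Therefore out = 20.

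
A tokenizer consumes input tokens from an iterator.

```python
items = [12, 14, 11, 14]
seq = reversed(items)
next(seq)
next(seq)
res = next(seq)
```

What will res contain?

Step 1: reversed([12, 14, 11, 14]) gives iterator: [14, 11, 14, 12].
Step 2: First next() = 14, second next() = 11.
Step 3: Third next() = 14.
Therefore res = 14.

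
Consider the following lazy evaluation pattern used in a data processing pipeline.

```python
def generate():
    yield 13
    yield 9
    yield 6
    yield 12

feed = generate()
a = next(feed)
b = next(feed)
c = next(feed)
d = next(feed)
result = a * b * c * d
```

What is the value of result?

Step 1: Create generator and consume all values:
  a = next(feed) = 13
  b = next(feed) = 9
  c = next(feed) = 6
  d = next(feed) = 12
Step 2: result = 13 * 9 * 6 * 12 = 8424.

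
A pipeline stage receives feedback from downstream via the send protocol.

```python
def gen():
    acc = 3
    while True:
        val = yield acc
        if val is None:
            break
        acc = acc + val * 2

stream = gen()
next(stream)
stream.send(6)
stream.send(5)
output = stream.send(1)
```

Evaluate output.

Step 1: next() -> yield acc=3.
Step 2: send(6) -> val=6, acc = 3 + 6*2 = 15, yield 15.
Step 3: send(5) -> val=5, acc = 15 + 5*2 = 25, yield 25.
Step 4: send(1) -> val=1, acc = 25 + 1*2 = 27, yield 27.
Therefore output = 27.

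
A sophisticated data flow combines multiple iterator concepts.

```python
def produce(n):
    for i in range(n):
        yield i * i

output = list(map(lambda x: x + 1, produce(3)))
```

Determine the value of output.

Step 1: produce(3) yields squares: [0, 1, 4].
Step 2: map adds 1 to each: [1, 2, 5].
Therefore output = [1, 2, 5].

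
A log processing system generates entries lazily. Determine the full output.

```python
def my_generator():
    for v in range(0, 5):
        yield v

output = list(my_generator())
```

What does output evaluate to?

Step 1: The generator yields each value from range(0, 5).
Step 2: list() consumes all yields: [0, 1, 2, 3, 4].
Therefore output = [0, 1, 2, 3, 4].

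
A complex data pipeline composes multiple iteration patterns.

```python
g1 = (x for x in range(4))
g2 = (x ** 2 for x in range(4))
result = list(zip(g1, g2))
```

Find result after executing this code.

Step 1: g1 produces [0, 1, 2, 3].
Step 2: g2 produces [0, 1, 4, 9].
Step 3: zip pairs them: [(0, 0), (1, 1), (2, 4), (3, 9)].
Therefore result = [(0, 0), (1, 1), (2, 4), (3, 9)].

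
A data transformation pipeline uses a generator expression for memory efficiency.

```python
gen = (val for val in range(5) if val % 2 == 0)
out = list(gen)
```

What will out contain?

Step 1: Filter range(5) keeping only even values:
  val=0: even, included
  val=1: odd, excluded
  val=2: even, included
  val=3: odd, excluded
  val=4: even, included
Therefore out = [0, 2, 4].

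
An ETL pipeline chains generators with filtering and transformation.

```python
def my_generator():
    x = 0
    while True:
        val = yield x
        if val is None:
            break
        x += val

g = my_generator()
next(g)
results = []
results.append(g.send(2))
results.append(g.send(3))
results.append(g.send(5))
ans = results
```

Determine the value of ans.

Step 1: next(g) -> yield 0.
Step 2: send(2) -> x = 2, yield 2.
Step 3: send(3) -> x = 5, yield 5.
Step 4: send(5) -> x = 10, yield 10.
Therefore ans = [2, 5, 10].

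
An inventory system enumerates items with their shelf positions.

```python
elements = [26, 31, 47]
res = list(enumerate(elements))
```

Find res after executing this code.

Step 1: enumerate pairs each element with its index:
  (0, 26)
  (1, 31)
  (2, 47)
Therefore res = [(0, 26), (1, 31), (2, 47)].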